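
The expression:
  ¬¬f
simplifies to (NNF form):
f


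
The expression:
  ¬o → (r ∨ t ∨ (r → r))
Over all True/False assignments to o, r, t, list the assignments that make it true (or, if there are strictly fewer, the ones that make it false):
is always true.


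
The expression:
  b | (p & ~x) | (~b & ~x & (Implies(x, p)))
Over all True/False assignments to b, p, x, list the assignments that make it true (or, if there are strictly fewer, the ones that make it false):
is false only for:
  b=False, p=False, x=True;
  b=False, p=True, x=True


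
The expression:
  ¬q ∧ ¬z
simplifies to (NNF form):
¬q ∧ ¬z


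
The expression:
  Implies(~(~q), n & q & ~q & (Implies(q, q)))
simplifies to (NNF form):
~q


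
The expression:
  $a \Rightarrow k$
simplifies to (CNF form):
$k \vee \neg a$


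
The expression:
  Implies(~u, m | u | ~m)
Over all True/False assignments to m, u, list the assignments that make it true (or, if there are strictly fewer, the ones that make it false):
is always true.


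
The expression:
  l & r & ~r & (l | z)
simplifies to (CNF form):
False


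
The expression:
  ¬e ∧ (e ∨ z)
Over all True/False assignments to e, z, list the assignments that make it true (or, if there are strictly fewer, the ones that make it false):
is true only for:
  e=False, z=True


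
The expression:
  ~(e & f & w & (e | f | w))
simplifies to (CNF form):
~e | ~f | ~w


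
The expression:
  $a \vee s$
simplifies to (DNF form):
$a \vee s$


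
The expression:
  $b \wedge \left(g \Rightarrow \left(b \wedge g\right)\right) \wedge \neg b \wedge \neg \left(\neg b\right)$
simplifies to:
$\text{False}$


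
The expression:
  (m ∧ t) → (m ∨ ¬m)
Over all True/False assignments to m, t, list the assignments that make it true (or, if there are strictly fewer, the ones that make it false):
is always true.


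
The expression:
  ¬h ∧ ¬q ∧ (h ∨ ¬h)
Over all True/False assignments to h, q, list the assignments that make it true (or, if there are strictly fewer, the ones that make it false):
is true only for:
  h=False, q=False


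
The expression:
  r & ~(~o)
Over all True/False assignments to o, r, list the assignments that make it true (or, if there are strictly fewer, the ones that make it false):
is true only for:
  o=True, r=True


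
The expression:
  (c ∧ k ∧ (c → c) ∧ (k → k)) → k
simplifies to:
True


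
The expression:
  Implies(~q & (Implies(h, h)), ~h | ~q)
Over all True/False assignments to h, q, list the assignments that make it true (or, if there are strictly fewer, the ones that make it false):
is always true.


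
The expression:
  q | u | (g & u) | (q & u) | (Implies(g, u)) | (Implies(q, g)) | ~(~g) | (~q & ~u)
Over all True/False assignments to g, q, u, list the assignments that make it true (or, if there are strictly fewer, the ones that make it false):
is always true.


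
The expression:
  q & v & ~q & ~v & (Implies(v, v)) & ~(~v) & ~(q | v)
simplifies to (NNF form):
False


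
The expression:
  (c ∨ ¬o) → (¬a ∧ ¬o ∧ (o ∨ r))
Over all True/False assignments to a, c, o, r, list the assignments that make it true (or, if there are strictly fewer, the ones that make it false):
is true only for:
  a=False, c=False, o=False, r=True;
  a=False, c=False, o=True, r=False;
  a=False, c=False, o=True, r=True;
  a=False, c=True, o=False, r=True;
  a=True, c=False, o=True, r=False;
  a=True, c=False, o=True, r=True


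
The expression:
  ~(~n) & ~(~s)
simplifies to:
n & s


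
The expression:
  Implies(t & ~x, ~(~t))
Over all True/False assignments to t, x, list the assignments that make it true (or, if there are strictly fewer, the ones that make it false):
is always true.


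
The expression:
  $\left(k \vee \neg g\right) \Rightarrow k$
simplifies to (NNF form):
$g \vee k$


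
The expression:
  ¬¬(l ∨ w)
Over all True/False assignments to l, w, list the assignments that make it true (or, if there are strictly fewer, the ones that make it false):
is false only for:
  l=False, w=False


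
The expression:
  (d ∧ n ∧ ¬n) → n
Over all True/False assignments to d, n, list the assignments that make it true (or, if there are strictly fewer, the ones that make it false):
is always true.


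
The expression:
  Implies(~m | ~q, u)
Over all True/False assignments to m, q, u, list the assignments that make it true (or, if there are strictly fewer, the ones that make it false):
is false only for:
  m=False, q=False, u=False;
  m=False, q=True, u=False;
  m=True, q=False, u=False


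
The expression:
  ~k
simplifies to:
~k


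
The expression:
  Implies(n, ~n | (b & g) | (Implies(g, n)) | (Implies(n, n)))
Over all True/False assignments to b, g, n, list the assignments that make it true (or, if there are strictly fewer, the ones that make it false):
is always true.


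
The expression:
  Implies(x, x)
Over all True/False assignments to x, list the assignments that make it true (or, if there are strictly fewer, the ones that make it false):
is always true.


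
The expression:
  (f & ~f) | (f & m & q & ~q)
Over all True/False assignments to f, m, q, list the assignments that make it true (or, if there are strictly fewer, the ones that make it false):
is never true.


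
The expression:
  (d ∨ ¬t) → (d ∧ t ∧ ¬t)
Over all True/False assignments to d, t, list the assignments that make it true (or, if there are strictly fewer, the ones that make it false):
is true only for:
  d=False, t=True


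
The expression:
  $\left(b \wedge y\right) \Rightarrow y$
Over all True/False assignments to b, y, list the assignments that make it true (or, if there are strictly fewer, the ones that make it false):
is always true.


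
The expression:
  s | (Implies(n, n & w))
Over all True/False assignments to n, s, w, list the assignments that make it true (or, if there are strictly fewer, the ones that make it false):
is false only for:
  n=True, s=False, w=False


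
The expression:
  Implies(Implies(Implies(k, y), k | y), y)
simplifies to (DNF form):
y | ~k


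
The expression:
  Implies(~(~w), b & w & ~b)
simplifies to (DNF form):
~w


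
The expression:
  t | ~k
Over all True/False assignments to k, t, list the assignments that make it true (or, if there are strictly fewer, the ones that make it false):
is false only for:
  k=True, t=False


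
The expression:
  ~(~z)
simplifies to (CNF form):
z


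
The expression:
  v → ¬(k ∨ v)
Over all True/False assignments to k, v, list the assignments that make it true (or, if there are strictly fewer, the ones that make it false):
is true only for:
  k=False, v=False;
  k=True, v=False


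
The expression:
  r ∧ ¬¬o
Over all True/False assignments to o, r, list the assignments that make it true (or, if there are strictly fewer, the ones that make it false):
is true only for:
  o=True, r=True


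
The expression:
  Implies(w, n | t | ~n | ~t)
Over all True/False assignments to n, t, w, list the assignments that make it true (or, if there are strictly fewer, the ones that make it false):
is always true.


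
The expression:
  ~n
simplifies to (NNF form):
~n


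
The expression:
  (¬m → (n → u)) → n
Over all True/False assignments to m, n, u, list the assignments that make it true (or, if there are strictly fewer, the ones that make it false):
is true only for:
  m=False, n=True, u=False;
  m=False, n=True, u=True;
  m=True, n=True, u=False;
  m=True, n=True, u=True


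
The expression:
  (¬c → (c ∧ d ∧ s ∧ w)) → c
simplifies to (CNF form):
True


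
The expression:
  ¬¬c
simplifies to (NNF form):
c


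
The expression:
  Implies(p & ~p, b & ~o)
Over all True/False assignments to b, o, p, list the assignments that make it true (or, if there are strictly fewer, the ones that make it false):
is always true.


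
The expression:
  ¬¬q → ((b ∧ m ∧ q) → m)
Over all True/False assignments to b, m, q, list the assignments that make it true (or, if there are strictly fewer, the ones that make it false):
is always true.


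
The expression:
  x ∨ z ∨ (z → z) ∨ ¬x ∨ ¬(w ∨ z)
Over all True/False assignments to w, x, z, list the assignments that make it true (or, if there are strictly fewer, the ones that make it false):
is always true.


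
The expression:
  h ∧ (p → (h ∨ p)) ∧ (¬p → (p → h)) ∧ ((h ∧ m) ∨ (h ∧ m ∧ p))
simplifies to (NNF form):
h ∧ m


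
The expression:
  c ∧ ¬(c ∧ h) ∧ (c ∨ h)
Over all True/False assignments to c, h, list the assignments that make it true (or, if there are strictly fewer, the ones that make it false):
is true only for:
  c=True, h=False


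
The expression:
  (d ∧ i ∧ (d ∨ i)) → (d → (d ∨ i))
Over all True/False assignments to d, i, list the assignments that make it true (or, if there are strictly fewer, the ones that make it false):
is always true.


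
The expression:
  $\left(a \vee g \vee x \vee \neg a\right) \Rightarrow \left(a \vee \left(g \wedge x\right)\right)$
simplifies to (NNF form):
$a \vee \left(g \wedge x\right)$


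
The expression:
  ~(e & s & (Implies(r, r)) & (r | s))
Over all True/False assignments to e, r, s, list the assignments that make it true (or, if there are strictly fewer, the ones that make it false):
is false only for:
  e=True, r=False, s=True;
  e=True, r=True, s=True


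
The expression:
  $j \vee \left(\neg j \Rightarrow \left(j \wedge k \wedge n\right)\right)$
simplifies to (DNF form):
$j$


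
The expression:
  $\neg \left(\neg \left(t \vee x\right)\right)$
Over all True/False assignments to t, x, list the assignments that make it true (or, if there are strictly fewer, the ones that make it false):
is false only for:
  t=False, x=False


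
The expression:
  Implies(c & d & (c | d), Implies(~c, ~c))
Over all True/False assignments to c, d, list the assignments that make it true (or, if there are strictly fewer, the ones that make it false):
is always true.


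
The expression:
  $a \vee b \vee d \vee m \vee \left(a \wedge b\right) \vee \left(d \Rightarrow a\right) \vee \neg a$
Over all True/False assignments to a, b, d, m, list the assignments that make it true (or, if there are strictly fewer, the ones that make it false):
is always true.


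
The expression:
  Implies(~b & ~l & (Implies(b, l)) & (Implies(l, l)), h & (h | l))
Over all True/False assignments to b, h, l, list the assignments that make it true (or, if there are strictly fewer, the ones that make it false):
is false only for:
  b=False, h=False, l=False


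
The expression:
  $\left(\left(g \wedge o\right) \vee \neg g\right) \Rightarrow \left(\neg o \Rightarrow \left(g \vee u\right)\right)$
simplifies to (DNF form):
$g \vee o \vee u$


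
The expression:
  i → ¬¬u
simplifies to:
u ∨ ¬i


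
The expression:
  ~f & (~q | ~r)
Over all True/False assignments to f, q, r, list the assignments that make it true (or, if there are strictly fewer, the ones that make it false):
is true only for:
  f=False, q=False, r=False;
  f=False, q=False, r=True;
  f=False, q=True, r=False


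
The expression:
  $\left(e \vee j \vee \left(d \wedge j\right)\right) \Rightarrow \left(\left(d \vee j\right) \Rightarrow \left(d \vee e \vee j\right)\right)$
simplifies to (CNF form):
$\text{True}$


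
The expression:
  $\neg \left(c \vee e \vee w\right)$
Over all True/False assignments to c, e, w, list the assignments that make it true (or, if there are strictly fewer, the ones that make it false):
is true only for:
  c=False, e=False, w=False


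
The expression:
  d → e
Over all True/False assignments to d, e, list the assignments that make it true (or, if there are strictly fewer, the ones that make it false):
is false only for:
  d=True, e=False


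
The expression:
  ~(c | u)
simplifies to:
~c & ~u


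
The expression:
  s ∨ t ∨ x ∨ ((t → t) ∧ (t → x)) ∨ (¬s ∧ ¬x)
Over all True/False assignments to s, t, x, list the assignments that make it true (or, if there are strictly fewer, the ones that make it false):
is always true.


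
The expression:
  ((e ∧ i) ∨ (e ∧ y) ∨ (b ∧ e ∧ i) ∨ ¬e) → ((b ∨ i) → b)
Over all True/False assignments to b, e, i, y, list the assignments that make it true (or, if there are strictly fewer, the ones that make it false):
is false only for:
  b=False, e=False, i=True, y=False;
  b=False, e=False, i=True, y=True;
  b=False, e=True, i=True, y=False;
  b=False, e=True, i=True, y=True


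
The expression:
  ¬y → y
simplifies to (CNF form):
y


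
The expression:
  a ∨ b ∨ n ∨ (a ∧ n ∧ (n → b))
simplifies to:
a ∨ b ∨ n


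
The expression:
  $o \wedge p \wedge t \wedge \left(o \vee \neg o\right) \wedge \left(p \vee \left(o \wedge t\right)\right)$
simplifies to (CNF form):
$o \wedge p \wedge t$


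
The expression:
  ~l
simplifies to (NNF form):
~l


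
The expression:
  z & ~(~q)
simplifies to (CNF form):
q & z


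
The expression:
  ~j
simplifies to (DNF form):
~j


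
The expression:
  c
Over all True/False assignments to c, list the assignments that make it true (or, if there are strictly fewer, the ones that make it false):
is true only for:
  c=True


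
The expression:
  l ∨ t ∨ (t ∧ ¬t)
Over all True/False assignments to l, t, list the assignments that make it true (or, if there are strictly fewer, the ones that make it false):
is false only for:
  l=False, t=False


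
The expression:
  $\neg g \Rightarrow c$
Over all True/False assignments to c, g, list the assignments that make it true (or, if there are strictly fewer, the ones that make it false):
is false only for:
  c=False, g=False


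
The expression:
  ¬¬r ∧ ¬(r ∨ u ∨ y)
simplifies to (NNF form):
False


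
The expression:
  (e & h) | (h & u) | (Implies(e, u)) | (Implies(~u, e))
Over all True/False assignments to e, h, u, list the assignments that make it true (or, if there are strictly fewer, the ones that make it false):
is always true.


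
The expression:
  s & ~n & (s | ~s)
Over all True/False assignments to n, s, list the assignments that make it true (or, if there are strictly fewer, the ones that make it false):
is true only for:
  n=False, s=True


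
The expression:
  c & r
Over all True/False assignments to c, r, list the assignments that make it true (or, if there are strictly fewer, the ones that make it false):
is true only for:
  c=True, r=True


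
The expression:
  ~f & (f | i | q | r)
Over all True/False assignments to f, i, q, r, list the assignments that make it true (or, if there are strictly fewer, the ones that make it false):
is true only for:
  f=False, i=False, q=False, r=True;
  f=False, i=False, q=True, r=False;
  f=False, i=False, q=True, r=True;
  f=False, i=True, q=False, r=False;
  f=False, i=True, q=False, r=True;
  f=False, i=True, q=True, r=False;
  f=False, i=True, q=True, r=True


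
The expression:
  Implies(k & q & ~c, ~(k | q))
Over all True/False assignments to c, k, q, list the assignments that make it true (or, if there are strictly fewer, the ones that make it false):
is false only for:
  c=False, k=True, q=True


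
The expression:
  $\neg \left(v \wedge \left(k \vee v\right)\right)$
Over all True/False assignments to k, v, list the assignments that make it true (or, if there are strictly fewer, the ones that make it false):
is true only for:
  k=False, v=False;
  k=True, v=False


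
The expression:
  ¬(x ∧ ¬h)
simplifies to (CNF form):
h ∨ ¬x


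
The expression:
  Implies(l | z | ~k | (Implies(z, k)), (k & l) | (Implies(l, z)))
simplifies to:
k | z | ~l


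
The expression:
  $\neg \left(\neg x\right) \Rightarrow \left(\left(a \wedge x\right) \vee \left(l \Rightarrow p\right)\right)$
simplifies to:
$a \vee p \vee \neg l \vee \neg x$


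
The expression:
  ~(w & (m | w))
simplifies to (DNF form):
~w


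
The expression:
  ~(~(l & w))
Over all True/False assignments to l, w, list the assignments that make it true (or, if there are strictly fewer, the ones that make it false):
is true only for:
  l=True, w=True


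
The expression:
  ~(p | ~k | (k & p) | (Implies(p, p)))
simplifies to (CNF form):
False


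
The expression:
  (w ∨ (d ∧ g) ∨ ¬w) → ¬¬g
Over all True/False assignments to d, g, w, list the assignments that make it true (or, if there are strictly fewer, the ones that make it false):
is true only for:
  d=False, g=True, w=False;
  d=False, g=True, w=True;
  d=True, g=True, w=False;
  d=True, g=True, w=True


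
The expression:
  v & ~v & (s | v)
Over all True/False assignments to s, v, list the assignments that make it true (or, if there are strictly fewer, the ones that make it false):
is never true.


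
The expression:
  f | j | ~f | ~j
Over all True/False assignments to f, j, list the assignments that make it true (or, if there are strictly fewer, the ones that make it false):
is always true.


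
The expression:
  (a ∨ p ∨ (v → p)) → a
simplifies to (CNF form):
(a ∨ v) ∧ (a ∨ ¬p)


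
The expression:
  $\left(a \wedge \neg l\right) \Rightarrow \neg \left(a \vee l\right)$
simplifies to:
$l \vee \neg a$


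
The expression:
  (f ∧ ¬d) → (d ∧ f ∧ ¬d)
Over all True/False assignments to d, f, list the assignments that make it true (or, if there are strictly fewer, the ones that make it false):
is false only for:
  d=False, f=True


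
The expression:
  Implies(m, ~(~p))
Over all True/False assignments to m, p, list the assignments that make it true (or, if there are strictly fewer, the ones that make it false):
is false only for:
  m=True, p=False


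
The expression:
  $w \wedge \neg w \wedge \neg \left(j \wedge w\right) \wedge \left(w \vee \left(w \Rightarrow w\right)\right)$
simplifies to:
$\text{False}$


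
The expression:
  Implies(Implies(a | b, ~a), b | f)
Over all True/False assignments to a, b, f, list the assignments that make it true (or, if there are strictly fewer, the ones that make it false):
is false only for:
  a=False, b=False, f=False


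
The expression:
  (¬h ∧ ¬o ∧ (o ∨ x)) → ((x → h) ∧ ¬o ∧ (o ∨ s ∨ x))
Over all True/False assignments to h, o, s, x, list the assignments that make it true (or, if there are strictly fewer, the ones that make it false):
is false only for:
  h=False, o=False, s=False, x=True;
  h=False, o=False, s=True, x=True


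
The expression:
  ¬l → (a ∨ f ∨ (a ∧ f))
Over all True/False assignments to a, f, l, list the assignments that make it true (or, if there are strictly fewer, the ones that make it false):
is false only for:
  a=False, f=False, l=False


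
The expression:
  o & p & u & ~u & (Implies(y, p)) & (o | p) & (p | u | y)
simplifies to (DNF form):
False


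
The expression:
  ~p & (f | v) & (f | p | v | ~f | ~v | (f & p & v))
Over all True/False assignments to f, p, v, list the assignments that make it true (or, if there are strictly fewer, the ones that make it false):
is true only for:
  f=False, p=False, v=True;
  f=True, p=False, v=False;
  f=True, p=False, v=True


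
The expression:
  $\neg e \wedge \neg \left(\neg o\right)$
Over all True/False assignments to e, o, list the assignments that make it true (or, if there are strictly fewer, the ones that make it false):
is true only for:
  e=False, o=True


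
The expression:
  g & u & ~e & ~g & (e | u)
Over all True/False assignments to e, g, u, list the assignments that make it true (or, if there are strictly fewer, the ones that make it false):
is never true.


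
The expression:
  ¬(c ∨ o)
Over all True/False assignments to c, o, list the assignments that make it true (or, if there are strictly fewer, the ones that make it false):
is true only for:
  c=False, o=False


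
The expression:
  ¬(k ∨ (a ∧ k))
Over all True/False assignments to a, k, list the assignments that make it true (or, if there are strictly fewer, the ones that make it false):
is true only for:
  a=False, k=False;
  a=True, k=False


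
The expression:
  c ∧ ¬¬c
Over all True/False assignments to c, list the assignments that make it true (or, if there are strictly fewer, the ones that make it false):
is true only for:
  c=True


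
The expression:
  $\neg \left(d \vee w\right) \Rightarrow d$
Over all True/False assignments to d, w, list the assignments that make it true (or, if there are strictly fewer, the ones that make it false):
is false only for:
  d=False, w=False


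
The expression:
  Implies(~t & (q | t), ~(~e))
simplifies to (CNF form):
e | t | ~q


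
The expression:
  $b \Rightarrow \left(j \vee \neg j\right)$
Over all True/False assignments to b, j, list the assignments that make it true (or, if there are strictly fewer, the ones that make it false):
is always true.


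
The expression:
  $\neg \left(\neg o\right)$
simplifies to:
$o$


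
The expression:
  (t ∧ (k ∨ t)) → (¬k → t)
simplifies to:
True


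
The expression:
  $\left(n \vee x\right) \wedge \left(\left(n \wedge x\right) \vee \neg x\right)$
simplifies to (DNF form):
$n$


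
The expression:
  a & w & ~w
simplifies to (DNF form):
False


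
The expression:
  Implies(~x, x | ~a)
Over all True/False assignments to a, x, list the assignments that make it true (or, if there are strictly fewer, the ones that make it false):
is false only for:
  a=True, x=False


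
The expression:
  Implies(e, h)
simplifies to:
h | ~e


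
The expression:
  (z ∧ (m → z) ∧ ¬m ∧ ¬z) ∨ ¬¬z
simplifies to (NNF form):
z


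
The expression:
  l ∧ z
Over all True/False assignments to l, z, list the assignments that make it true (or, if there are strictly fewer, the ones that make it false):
is true only for:
  l=True, z=True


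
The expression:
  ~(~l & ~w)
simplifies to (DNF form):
l | w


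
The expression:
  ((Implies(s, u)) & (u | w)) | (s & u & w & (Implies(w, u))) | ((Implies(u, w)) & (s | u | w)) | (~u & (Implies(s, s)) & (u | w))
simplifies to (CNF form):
s | u | w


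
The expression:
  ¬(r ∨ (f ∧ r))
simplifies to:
¬r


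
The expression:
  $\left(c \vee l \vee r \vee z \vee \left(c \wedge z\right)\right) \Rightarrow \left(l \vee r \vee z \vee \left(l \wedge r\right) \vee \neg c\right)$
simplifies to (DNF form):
$l \vee r \vee z \vee \neg c$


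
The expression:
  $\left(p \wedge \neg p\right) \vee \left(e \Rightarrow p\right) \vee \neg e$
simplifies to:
$p \vee \neg e$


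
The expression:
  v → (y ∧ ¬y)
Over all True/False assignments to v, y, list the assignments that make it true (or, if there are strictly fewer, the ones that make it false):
is true only for:
  v=False, y=False;
  v=False, y=True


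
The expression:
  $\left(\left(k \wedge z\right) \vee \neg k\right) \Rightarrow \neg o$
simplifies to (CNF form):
$\left(k \vee \neg o\right) \wedge \left(\neg o \vee \neg z\right)$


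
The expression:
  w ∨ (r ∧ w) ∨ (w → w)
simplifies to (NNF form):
True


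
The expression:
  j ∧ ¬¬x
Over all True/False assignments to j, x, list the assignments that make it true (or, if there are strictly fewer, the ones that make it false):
is true only for:
  j=True, x=True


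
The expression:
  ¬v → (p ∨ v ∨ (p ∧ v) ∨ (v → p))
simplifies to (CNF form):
True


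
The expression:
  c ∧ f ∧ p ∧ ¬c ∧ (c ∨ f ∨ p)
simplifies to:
False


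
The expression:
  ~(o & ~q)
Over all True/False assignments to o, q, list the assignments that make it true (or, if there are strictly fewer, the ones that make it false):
is false only for:
  o=True, q=False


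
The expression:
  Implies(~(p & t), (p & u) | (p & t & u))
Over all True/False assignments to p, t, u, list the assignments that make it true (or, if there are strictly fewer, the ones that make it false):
is true only for:
  p=True, t=False, u=True;
  p=True, t=True, u=False;
  p=True, t=True, u=True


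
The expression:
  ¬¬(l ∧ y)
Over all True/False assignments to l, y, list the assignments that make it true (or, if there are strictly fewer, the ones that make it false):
is true only for:
  l=True, y=True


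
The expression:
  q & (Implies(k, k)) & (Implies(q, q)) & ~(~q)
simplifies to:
q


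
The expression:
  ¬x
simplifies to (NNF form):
¬x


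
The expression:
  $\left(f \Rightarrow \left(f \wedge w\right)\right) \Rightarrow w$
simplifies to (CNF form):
$f \vee w$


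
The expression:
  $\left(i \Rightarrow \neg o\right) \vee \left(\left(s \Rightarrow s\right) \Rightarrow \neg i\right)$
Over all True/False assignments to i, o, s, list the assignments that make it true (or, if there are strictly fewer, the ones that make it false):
is false only for:
  i=True, o=True, s=False;
  i=True, o=True, s=True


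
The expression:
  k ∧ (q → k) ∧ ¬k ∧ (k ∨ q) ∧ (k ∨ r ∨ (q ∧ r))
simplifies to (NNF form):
False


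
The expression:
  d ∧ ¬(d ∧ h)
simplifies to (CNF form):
d ∧ ¬h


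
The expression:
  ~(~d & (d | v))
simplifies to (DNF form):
d | ~v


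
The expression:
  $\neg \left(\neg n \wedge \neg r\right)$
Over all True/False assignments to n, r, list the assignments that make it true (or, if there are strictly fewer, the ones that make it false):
is false only for:
  n=False, r=False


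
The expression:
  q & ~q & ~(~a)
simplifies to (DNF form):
False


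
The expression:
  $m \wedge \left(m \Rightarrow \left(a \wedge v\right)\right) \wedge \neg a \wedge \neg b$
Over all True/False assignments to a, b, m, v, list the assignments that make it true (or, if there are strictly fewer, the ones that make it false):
is never true.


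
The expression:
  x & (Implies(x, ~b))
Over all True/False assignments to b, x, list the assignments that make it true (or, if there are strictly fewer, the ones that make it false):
is true only for:
  b=False, x=True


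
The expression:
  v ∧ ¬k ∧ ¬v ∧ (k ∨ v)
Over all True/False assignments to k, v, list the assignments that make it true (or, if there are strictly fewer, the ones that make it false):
is never true.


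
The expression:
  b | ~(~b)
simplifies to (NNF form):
b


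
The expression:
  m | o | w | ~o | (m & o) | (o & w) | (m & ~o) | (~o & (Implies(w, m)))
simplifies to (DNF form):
True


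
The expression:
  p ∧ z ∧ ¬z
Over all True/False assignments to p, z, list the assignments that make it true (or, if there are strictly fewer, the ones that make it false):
is never true.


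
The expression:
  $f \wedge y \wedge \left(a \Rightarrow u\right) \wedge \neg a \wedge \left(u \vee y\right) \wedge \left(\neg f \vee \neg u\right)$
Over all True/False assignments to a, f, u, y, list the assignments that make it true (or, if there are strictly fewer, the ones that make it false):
is true only for:
  a=False, f=True, u=False, y=True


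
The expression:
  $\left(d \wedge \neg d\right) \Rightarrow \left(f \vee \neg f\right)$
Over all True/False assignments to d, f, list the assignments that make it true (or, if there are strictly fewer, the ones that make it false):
is always true.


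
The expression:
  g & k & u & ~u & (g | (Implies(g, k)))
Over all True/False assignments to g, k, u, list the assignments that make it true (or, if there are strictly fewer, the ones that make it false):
is never true.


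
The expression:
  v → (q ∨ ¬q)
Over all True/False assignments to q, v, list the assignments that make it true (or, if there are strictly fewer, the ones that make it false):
is always true.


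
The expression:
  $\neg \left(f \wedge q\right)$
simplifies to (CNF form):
$\neg f \vee \neg q$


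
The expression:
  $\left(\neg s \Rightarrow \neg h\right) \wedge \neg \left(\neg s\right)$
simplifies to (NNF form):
$s$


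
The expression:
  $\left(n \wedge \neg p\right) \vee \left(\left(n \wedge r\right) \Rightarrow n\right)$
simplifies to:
$\text{True}$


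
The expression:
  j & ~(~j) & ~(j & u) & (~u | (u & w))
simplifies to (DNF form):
j & ~u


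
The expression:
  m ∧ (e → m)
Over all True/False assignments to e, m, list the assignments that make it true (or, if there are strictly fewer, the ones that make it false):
is true only for:
  e=False, m=True;
  e=True, m=True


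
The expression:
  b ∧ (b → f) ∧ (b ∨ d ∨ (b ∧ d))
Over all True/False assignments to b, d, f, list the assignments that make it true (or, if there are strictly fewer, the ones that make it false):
is true only for:
  b=True, d=False, f=True;
  b=True, d=True, f=True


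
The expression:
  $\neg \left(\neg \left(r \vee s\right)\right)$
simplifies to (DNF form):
$r \vee s$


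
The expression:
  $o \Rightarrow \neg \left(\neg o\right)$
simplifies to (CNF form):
$\text{True}$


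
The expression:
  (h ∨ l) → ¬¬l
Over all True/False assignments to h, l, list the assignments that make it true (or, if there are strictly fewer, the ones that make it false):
is false only for:
  h=True, l=False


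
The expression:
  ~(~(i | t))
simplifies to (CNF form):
i | t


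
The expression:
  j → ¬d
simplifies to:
¬d ∨ ¬j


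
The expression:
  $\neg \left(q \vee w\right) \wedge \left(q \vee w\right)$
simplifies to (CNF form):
$\text{False}$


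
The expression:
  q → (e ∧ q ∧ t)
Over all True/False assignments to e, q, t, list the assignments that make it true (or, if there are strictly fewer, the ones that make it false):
is false only for:
  e=False, q=True, t=False;
  e=False, q=True, t=True;
  e=True, q=True, t=False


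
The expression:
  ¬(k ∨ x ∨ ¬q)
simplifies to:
q ∧ ¬k ∧ ¬x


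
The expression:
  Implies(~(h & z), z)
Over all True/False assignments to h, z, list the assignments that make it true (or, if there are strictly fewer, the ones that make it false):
is true only for:
  h=False, z=True;
  h=True, z=True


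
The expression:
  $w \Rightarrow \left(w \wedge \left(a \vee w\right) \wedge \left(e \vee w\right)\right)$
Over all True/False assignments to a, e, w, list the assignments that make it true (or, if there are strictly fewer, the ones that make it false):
is always true.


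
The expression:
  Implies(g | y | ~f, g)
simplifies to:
g | (f & ~y)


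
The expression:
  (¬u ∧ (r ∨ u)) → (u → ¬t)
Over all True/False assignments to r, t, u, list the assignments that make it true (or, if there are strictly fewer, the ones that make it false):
is always true.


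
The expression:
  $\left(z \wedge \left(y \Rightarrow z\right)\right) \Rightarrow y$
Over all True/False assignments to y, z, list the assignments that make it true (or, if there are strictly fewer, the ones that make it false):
is false only for:
  y=False, z=True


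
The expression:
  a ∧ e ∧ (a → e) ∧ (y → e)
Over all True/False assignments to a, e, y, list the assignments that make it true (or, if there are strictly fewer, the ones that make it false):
is true only for:
  a=True, e=True, y=False;
  a=True, e=True, y=True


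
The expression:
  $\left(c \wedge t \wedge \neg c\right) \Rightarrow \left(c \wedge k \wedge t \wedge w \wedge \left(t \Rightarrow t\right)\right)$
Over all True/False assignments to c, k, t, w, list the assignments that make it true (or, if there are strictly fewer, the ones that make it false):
is always true.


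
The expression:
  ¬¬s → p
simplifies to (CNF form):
p ∨ ¬s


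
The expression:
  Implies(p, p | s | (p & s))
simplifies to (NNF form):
True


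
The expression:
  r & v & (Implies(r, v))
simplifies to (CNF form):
r & v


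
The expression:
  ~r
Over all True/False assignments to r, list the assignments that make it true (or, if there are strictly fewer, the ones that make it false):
is true only for:
  r=False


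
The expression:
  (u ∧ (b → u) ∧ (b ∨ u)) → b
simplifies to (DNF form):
b ∨ ¬u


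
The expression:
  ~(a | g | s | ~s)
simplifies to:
False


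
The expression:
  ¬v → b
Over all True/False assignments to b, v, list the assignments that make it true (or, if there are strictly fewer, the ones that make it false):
is false only for:
  b=False, v=False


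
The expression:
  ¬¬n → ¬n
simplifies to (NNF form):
¬n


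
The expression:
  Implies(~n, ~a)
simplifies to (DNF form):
n | ~a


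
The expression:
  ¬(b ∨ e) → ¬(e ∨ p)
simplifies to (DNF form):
b ∨ e ∨ ¬p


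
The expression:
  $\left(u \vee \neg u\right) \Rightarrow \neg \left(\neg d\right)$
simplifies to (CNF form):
$d$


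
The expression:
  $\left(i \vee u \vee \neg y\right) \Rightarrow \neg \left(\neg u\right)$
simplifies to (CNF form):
$\left(u \vee y\right) \wedge \left(u \vee \neg i\right)$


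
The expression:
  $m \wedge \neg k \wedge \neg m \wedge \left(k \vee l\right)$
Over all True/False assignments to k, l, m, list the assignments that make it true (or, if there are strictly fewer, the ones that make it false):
is never true.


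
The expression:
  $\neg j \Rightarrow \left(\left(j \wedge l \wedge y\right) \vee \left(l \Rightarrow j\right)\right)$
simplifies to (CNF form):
$j \vee \neg l$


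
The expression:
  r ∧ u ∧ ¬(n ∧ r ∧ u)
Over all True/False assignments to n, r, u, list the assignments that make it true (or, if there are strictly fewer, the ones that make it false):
is true only for:
  n=False, r=True, u=True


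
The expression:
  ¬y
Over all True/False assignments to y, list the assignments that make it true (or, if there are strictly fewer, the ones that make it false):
is true only for:
  y=False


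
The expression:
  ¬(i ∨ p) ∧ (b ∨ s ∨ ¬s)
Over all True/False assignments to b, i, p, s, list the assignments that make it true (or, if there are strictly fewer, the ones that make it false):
is true only for:
  b=False, i=False, p=False, s=False;
  b=False, i=False, p=False, s=True;
  b=True, i=False, p=False, s=False;
  b=True, i=False, p=False, s=True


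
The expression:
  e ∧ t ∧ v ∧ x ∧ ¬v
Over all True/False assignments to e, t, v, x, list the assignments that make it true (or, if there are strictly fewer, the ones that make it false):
is never true.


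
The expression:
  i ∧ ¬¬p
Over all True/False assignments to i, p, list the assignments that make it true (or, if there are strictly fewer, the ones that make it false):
is true only for:
  i=True, p=True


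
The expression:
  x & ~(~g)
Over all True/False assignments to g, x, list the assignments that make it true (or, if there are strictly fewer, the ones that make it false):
is true only for:
  g=True, x=True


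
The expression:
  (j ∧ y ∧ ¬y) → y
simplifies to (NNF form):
True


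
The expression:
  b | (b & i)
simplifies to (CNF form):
b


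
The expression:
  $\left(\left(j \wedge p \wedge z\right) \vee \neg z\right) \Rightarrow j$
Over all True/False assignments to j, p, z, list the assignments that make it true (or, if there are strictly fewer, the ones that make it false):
is false only for:
  j=False, p=False, z=False;
  j=False, p=True, z=False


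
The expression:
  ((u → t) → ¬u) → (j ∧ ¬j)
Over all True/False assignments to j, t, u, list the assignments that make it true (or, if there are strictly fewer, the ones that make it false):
is true only for:
  j=False, t=True, u=True;
  j=True, t=True, u=True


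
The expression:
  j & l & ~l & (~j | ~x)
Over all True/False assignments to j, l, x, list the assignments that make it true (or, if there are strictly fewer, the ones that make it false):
is never true.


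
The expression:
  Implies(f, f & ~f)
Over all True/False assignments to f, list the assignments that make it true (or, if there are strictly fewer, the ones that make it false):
is true only for:
  f=False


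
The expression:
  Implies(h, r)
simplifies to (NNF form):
r | ~h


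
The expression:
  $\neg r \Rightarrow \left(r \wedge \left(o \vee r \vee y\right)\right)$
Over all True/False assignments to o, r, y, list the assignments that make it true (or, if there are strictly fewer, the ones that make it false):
is true only for:
  o=False, r=True, y=False;
  o=False, r=True, y=True;
  o=True, r=True, y=False;
  o=True, r=True, y=True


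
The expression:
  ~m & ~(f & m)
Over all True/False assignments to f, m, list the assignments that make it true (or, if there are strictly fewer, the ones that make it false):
is true only for:
  f=False, m=False;
  f=True, m=False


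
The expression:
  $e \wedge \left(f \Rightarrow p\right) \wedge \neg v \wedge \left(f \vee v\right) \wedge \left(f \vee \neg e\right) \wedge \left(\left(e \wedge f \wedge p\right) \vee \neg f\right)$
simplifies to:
$e \wedge f \wedge p \wedge \neg v$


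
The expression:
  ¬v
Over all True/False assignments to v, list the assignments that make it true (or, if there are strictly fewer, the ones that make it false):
is true only for:
  v=False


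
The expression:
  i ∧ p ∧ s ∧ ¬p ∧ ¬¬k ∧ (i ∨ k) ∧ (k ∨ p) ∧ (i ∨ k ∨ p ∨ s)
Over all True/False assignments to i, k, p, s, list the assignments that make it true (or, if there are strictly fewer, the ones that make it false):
is never true.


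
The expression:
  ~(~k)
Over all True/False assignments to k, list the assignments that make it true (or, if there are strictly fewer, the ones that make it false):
is true only for:
  k=True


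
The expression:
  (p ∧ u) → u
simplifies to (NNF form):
True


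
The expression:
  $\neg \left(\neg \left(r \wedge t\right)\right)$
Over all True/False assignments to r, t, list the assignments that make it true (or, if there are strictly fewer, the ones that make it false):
is true only for:
  r=True, t=True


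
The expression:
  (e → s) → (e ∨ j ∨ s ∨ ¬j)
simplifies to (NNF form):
True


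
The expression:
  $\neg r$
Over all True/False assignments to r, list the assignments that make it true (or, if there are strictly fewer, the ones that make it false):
is true only for:
  r=False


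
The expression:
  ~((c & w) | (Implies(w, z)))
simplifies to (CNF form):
w & ~c & ~z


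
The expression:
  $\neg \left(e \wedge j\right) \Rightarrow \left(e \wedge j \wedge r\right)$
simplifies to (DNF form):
$e \wedge j$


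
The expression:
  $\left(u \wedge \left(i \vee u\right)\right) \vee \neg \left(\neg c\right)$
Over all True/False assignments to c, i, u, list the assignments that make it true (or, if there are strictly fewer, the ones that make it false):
is false only for:
  c=False, i=False, u=False;
  c=False, i=True, u=False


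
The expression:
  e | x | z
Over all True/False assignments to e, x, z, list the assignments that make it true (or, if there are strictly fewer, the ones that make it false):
is false only for:
  e=False, x=False, z=False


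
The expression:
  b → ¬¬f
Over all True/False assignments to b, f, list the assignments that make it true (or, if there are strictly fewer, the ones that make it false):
is false only for:
  b=True, f=False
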